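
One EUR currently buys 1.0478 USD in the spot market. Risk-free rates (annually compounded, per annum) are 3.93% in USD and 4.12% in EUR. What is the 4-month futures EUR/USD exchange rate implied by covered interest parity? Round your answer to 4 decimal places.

By covered interest parity, F = S · (1+r_USD)^T / (1+r_EUR)^T
= 1.0478 × 1.012932 / 1.013549 = 1.0478 × 0.999391
F = 1.0472 USD per EUR

1.0472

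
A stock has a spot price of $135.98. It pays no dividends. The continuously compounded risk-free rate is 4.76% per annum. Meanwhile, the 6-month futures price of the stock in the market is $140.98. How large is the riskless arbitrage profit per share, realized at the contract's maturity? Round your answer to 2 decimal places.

$1.72 per share

Fair futures: F* = S·e^(carry·T), with carry = r = 0.0476
F* = 135.98 · e^(0.0476 × 6/12) = 135.98 · e^0.023800 = 135.98 × 1.024085 = $139.2551
Market $140.98 > fair $139.2551: forward overpriced → cash-and-carry (buy spot, short the forward).
At maturity, profit = |F_mkt − F*| = |140.98 − 139.2551| = $1.72 per share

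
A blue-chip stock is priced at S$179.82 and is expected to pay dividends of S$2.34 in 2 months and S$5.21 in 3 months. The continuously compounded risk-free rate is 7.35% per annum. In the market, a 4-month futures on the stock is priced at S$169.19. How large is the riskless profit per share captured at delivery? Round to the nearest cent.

S$7.48 per share

PV(dividends) I = 2.34·e^(−0.0735·2/12) + 5.21·e^(−0.0735·3/12) = 7.4267
Fair futures F* = (S − I)·e^(rT) = (179.82 − 7.4267)·e^0.024500 = 172.3933 × 1.024803 = 176.6692
Market S$169.19 < fair 176.6692: forward underpriced → reverse cash-and-carry (short the stock, invest proceeds at r, pay the dividends, go long the forward).
Profit at T = |F_mkt − F*| = |169.19 − 176.6692| = S$7.48 per share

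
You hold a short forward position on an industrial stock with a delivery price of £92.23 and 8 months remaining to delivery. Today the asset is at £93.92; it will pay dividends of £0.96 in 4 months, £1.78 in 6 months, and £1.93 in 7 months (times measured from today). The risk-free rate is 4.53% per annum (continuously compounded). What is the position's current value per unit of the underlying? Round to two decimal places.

£0.13

PV(remaining dividends) I = 0.96·e^(−0.0453·4/12) + 1.78·e^(−0.0453·6/12) + 1.93·e^(−0.0453·7/12) = 4.5654
Current forward F = (S − I)·e^(rT) = (93.92 − 4.5654)·e^(0.0453·8/12) = 89.3546 × 1.030661 = 92.0943
Value (long) = (F − K)·e^(−rT) = (92.0943 − 92.23) × 0.970251 = -0.1317
Short position value = −(long value) = £0.13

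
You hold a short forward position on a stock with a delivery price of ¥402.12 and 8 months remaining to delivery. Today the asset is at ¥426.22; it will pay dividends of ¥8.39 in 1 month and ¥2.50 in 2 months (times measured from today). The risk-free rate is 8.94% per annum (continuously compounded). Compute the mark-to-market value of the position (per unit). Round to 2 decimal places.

PV(remaining dividends) I = 8.39·e^(−0.0894·1/12) + 2.50·e^(−0.0894·2/12) = 10.7908
Current forward F = (S − I)·e^(rT) = (426.22 − 10.7908)·e^(0.0894·8/12) = 415.4292 × 1.061412 = 440.9415
Value (long) = (F − K)·e^(−rT) = (440.9415 − 402.12) × 0.942141 = 36.5753
Short position value = −(long value) = -¥36.58

-¥36.58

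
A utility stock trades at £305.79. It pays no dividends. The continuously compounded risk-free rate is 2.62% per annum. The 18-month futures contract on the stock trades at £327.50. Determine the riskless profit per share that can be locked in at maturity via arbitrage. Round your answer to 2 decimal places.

Fair futures: F* = S·e^(carry·T), with carry = r = 0.0262
F* = 305.79 · e^(0.0262 × 18/12) = 305.79 · e^0.039300 = 305.79 × 1.040082 = £318.0467
Market £327.50 > fair £318.0467: forward overpriced → cash-and-carry (buy spot, short the forward).
At maturity, profit = |F_mkt − F*| = |327.50 − 318.0467| = £9.45 per share

£9.45 per share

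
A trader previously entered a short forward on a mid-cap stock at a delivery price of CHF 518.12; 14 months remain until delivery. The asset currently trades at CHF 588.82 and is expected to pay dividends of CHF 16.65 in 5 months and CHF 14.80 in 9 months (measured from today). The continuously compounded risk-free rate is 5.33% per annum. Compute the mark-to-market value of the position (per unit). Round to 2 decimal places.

-CHF 71.43

PV(remaining dividends) I = 16.65·e^(−0.0533·5/12) + 14.80·e^(−0.0533·9/12) = 30.5043
Current forward F = (S − I)·e^(rT) = (588.82 − 30.5043)·e^(0.0533·14/12) = 558.3157 × 1.064157 = 594.1356
Value (long) = (F − K)·e^(−rT) = (594.1356 − 518.12) × 0.939711 = 71.4327
Short position value = −(long value) = -CHF 71.43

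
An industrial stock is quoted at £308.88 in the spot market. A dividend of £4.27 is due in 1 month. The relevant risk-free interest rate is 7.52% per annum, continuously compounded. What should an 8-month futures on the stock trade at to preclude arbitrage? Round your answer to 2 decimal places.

£320.30

PV(dividends) I = 4.27·e^(−0.0752·1/12)
I = 4.2433
F = (S − I)·e^(rT) = (308.88 − 4.2433) · e^(0.0752·8/12)
= 304.6367 · e^0.050133 = 304.6367 × 1.051411 = £320.30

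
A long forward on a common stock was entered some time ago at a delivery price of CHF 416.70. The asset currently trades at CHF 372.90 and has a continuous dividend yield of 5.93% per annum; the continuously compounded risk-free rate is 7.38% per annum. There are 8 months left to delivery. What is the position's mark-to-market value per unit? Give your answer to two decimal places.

Current fair forward for the remaining 8 months: F = S·e^((r − q)·T), (r − q) = 0.0738 − 0.0593 = 0.0145
F = 372.90 · e^(0.0145 × 8/12) = 372.90 × 1.009714 = 376.5224
Value of long forward = (F − K)·e^(−rT) = (376.5224 − 416.70) · e^(−0.0738·8/12)
= -40.1776 × 0.951991 = -38.25

-CHF 38.25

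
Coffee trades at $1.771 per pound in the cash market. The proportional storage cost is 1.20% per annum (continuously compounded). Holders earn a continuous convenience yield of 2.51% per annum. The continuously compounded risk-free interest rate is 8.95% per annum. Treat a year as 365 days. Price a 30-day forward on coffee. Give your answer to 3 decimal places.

$1.782 per pound

Net carry = r + u − y = 0.0895 + 0.0120 − 0.0251 = 0.0764
F = S·e^((r+u−y)T) = 1.771 · e^(0.0764 × 30/365) = 1.771 · e^0.006279
= 1.771 × 1.006299 = $1.782 per pound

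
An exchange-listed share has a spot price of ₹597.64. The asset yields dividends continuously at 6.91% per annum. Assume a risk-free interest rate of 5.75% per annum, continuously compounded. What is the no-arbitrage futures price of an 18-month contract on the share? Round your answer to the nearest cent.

₹587.33

F = S·e^((r − q)T) = 597.64 · e^((0.0575 − 0.0691) × 18/12)
= 597.64 · e^-0.017400 = 597.64 × 0.982751
F = ₹587.33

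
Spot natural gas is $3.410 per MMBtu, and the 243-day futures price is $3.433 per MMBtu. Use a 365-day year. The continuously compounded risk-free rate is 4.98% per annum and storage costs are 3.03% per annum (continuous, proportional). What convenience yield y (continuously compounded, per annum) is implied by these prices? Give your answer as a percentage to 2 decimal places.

F = S·e^((r+u−y)T) ⇒ (r+u−y) = ln(F/S)/T
ln(3.433/3.410) = 0.006722; /T ⇒ 0.010097
y = r + u − ln(F/S)/T = 0.0498 + 0.0303 − 0.010097 = 0.070003
y = 7.00%

7.00%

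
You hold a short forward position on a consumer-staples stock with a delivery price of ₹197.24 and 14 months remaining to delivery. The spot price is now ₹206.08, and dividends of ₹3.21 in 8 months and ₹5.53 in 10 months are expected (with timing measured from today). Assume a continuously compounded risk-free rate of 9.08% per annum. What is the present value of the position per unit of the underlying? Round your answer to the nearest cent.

-₹20.52

PV(remaining dividends) I = 3.21·e^(−0.0908·8/12) + 5.53·e^(−0.0908·10/12) = 8.1485
Current forward F = (S − I)·e^(rT) = (206.08 − 8.1485)·e^(0.0908·14/12) = 197.9315 × 1.111748 = 220.0499
Value (long) = (F − K)·e^(−rT) = (220.0499 − 197.24) × 0.899485 = 20.5172
Short position value = −(long value) = -₹20.52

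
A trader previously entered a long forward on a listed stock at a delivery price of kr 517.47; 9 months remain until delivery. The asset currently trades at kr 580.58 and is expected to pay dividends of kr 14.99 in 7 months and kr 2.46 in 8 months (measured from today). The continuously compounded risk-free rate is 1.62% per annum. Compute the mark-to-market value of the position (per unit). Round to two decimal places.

PV(remaining dividends) I = 14.99·e^(−0.0162·7/12) + 2.46·e^(−0.0162·8/12) = 17.2826
Current forward F = (S − I)·e^(rT) = (580.58 − 17.2826)·e^(0.0162·9/12) = 563.2974 × 1.012224 = 570.1831
Value (long) = (F − K)·e^(−rT) = (570.1831 − 517.47) × 0.987924 = 52.0765
Value = kr 52.08

kr 52.08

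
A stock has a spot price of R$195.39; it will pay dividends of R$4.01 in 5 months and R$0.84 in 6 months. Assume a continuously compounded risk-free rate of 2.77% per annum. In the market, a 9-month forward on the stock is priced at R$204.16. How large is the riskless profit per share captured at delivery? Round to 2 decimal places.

PV(dividends) I = 4.01·e^(−0.0277·5/12) + 0.84·e^(−0.0277·6/12) = 4.7924
Fair forward F* = (S − I)·e^(rT) = (195.39 − 4.7924)·e^0.020775 = 190.5976 × 1.020992 = 194.5986
Market R$204.16 > fair 194.5986: forward overpriced → cash-and-carry (borrow at r, buy the stock and collect the dividends, short the forward).
Profit at T = |F_mkt − F*| = |204.16 − 194.5986| = R$9.56 per share

R$9.56 per share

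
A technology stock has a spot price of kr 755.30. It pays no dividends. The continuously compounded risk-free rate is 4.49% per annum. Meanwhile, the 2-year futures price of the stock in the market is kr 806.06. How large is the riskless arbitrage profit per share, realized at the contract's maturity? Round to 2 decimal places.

kr 20.20 per share

Fair futures: F* = S·e^(carry·T), with carry = r = 0.0449
F* = 755.30 · e^(0.0449 × 2) = 755.30 · e^0.089800 = 755.30 × 1.093955 = kr 826.2642
Market kr 806.06 < fair kr 826.2642: forward underpriced → reverse cash-and-carry (short spot, go long the forward).
At maturity, profit = |F_mkt − F*| = |806.06 − 826.2642| = kr 20.20 per share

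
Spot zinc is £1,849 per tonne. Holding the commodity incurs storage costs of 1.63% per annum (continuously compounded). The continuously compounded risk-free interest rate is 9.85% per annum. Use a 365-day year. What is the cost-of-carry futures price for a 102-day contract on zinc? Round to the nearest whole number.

£1,909 per tonne

Net carry = r + u − y = 0.0985 + 0.0163 − 0.0000 = 0.1148
F = S·e^((r+u−y)T) = 1849 · e^(0.1148 × 102/365) = 1849 · e^0.032081
= 1849 × 1.032601 = £1,909 per tonne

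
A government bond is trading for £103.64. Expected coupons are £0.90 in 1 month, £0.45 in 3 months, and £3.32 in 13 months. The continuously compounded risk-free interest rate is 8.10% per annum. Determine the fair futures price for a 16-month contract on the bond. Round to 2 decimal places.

PV(coupons) I = 0.90·e^(−0.0810·1/12) + 0.45·e^(−0.0810·3/12) + 3.32·e^(−0.0810·13/12)
I = 0.8939 + 0.4410 + 3.0411 = 4.3760
F = (S − I)·e^(rT) = (103.64 − 4.3760) · e^(0.0810·16/12)
= 99.2640 · e^0.108000 = 99.2640 × 1.114048 = £110.58

£110.58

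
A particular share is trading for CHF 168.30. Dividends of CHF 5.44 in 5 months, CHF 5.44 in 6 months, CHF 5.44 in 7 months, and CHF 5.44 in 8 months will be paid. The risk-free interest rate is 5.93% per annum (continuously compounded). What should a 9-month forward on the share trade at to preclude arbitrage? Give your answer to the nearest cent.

CHF 153.92

PV(dividends) I = 5.44·e^(−0.0593·5/12) + 5.44·e^(−0.0593·6/12) + 5.44·e^(−0.0593·7/12) + 5.44·e^(−0.0593·8/12)
I = 5.3072 + 5.2811 + 5.2550 + 5.2291 = 21.0724
F = (S − I)·e^(rT) = (168.30 − 21.0724) · e^(0.0593·9/12)
= 147.2276 · e^0.044475 = 147.2276 × 1.045479 = CHF 153.92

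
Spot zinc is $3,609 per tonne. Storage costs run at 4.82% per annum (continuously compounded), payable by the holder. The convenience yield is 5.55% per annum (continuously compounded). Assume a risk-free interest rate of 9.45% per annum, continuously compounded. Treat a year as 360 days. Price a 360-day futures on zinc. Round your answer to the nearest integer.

Net carry = r + u − y = 0.0945 + 0.0482 − 0.0555 = 0.0872
F = S·e^((r+u−y)T) = 3609 · e^(0.0872 × 360/360) = 3609 · e^0.087200
= 3609 × 1.091115 = $3,938 per tonne

$3,938 per tonne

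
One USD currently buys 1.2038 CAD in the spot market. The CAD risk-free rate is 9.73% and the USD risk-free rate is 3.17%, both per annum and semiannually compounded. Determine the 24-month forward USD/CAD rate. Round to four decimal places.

1.3670

By covered interest parity, F = S · (1+r_CAD/2)^(2T) / (1+r_USD/2)^(2T)
= 1.2038 × 1.209267 / 1.064923 = 1.2038 × 1.135544
F = 1.3670 CAD per USD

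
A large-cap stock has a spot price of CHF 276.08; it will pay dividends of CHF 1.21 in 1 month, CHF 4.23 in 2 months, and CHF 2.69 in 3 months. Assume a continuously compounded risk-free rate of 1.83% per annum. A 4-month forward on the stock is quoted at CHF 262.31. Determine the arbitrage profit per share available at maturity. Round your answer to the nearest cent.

PV(dividends) I = 1.21·e^(−0.0183·1/12) + 4.23·e^(−0.0183·2/12) + 2.69·e^(−0.0183·3/12) = 8.1030
Fair forward F* = (S − I)·e^(rT) = (276.08 − 8.1030)·e^0.006100 = 267.9770 × 1.006119 = 269.6168
Market CHF 262.31 < fair 269.6168: forward underpriced → reverse cash-and-carry (short the stock, invest proceeds at r, pay the dividends, go long the forward).
Profit at T = |F_mkt − F*| = |262.31 − 269.6168| = CHF 7.31 per share

CHF 7.31 per share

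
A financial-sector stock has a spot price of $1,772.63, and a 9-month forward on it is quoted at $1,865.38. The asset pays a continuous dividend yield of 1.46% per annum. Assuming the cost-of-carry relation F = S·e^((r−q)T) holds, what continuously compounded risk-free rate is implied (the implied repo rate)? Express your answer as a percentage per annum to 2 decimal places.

8.26%

From F = S·e^((r−q)T): (r − q) = ln(F/S)/T
ln(1865.38/1772.63) = ln(1.052323) = 0.051000
(r − q) = 0.051000 / (9/12) = 0.068000
r = ln(F/S)/T + q = 0.068000 + 0.0146 = 0.082600
r = 8.26%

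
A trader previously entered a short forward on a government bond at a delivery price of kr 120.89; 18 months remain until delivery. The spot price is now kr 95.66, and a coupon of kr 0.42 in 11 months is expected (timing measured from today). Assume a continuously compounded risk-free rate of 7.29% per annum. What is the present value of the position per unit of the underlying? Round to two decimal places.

kr 13.10

PV(remaining coupons) I = 0.42·e^(−0.0729·11/12) = 0.3929
Current forward F = (S − I)·e^(rT) = (95.66 − 0.3929)·e^(0.0729·18/12) = 95.2671 × 1.115553 = 106.2755
Value (long) = (F − K)·e^(−rT) = (106.2755 − 120.89) × 0.896417 = -13.1007
Short position value = −(long value) = kr 13.10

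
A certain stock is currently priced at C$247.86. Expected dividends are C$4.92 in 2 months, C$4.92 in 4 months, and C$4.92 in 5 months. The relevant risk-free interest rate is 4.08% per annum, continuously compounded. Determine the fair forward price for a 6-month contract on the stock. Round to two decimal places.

C$238.09

PV(dividends) I = 4.92·e^(−0.0408·2/12) + 4.92·e^(−0.0408·4/12) + 4.92·e^(−0.0408·5/12)
I = 4.8867 + 4.8535 + 4.8371 = 14.5773
F = (S − I)·e^(rT) = (247.86 − 14.5773) · e^(0.0408·6/12)
= 233.2827 · e^0.020400 = 233.2827 × 1.020610 = C$238.09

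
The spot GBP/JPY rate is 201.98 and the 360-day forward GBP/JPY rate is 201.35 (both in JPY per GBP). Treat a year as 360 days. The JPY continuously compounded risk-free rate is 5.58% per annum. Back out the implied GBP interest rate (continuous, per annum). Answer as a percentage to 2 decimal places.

5.89%

F = S·e^((r_JPY − r_GBP)T) ⇒ r_GBP = r_JPY − ln(F/S)/T
ln(201.35/201.98) = -0.003124; /(360/360) = -0.003124
r_GBP = 0.0558 + 0.003124 = 0.058924
r_GBP = 5.89%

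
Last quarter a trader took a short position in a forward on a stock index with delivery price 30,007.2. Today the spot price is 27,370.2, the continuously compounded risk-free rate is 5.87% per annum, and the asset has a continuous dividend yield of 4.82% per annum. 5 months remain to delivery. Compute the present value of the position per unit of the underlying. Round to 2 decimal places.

Current fair forward for the remaining 5 months: F = S·e^((r − q)·T), (r − q) = 0.0587 − 0.0482 = 0.0105
F = 27370.2 · e^(0.0105 × 5/12) = 27370.2 × 1.00438458 = 27490.2068
Value of long forward = (F − K)·e^(−rT) = (27490.2068 − 30007.2) · e^(−0.0587·5/12)
= -2516.9932 × 0.97583835 = -2456.18
Short position value = −(long value) = 2456.18

2456.18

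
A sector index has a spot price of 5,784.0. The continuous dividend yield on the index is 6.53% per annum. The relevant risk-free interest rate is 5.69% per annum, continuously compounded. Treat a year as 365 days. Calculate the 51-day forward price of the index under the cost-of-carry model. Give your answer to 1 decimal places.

5,777.2

F = S·e^((r − q)T) = 5784.0 · e^((0.0569 − 0.0653) × 51/365)
= 5784.0 · e^-0.001174 = 5784.0 × 0.998827
F = 5,777.2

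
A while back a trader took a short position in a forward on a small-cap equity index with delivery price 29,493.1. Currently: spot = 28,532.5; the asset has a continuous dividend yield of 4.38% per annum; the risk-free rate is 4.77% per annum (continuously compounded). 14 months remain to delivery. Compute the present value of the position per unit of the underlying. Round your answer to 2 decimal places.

785.53

Current fair forward for the remaining 14 months: F = S·e^((r − q)·T), (r − q) = 0.0477 − 0.0438 = 0.0039
F = 28532.5 · e^(0.0039 × 14/12) = 28532.5 × 1.00456037 = 28662.6188
Value of long forward = (F − K)·e^(−rT) = (28662.6188 − 29493.1) · e^(−0.0477·14/12)
= -830.4812 × 0.94587013 = -785.53
Short position value = −(long value) = 785.53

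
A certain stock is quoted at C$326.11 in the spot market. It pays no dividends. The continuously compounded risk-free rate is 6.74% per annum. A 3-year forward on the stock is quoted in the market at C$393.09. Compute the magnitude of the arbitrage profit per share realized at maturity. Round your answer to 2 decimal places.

Fair forward: F* = S·e^(carry·T), with carry = r = 0.0674
F* = 326.11 · e^(0.0674 × 3) = 326.11 · e^0.202200 = 326.11 × 1.224093 = C$399.1890
Market C$393.09 < fair C$399.1890: forward underpriced → reverse cash-and-carry (short spot, go long the forward).
At maturity, profit = |F_mkt − F*| = |393.09 − 399.1890| = C$6.10 per share

C$6.10 per share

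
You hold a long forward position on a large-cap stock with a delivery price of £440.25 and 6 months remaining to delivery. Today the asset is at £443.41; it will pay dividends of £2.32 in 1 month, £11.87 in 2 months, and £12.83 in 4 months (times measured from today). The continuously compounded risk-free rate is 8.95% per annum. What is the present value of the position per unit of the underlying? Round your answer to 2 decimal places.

-£4.02

PV(remaining dividends) I = 2.32·e^(−0.0895·1/12) + 11.87·e^(−0.0895·2/12) + 12.83·e^(−0.0895·4/12) = 26.4499
Current forward F = (S − I)·e^(rT) = (443.41 − 26.4499)·e^(0.0895·6/12) = 416.9601 × 1.045766 = 436.0427
Value (long) = (F − K)·e^(−rT) = (436.0427 − 440.25) × 0.956237 = -4.0232
Value = -£4.02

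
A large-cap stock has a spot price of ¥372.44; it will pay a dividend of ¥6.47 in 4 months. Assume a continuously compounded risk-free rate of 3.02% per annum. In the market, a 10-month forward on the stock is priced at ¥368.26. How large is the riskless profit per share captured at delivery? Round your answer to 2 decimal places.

¥7.10 per share

PV(dividends) I = 6.47·e^(−0.0302·4/12) = 6.4052
Fair forward F* = (S − I)·e^(rT) = (372.44 − 6.4052)·e^0.025167 = 366.0348 × 1.025486 = 375.3636
Market ¥368.26 < fair 375.3636: forward underpriced → reverse cash-and-carry (short the stock, invest proceeds at r, pay the dividends, go long the forward).
Profit at T = |F_mkt − F*| = |368.26 − 375.3636| = ¥7.10 per share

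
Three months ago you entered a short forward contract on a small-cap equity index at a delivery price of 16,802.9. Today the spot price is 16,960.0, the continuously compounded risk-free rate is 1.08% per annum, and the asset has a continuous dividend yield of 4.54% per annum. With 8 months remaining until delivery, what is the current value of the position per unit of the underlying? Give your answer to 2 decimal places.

Current fair forward for the remaining 8 months: F = S·e^((r − q)·T), (r − q) = 0.0108 − 0.0454 = -0.0346
F = 16960.0 · e^(-0.0346 × 8/12) = 16960.0 × 0.97719734 = 16573.2669
Value of long forward = (F − K)·e^(−rT) = (16573.2669 − 16802.9) · e^(−0.0108·8/12)
= -229.6331 × 0.99282586 = -227.99
Short position value = −(long value) = 227.99

227.99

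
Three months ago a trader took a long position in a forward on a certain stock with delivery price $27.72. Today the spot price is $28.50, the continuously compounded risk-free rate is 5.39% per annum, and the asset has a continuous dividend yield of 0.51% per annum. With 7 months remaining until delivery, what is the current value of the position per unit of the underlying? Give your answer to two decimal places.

$1.55

Current fair forward for the remaining 7 months: F = S·e^((r − q)·T), (r − q) = 0.0539 − 0.0051 = 0.0488
F = 28.50 · e^(0.0488 × 7/12) = 28.50 × 1.028876 = 29.3230
Value of long forward = (F − K)·e^(−rT) = (29.3230 − 27.72) · e^(−0.0539·7/12)
= 1.6030 × 0.969047 = 1.55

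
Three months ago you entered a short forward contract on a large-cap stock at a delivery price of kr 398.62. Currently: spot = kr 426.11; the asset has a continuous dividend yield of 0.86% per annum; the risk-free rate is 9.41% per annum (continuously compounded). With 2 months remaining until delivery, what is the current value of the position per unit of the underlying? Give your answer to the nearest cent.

Current fair forward for the remaining 2 months: F = S·e^((r − q)·T), (r − q) = 0.0941 − 0.0086 = 0.0855
F = 426.11 · e^(0.0855 × 2/12) = 426.11 × 1.014352 = 432.2255
Value of long forward = (F − K)·e^(−rT) = (432.2255 − 398.62) · e^(−0.0941·2/12)
= 33.6055 × 0.984439 = 33.08
Short position value = −(long value) = -kr 33.08

-kr 33.08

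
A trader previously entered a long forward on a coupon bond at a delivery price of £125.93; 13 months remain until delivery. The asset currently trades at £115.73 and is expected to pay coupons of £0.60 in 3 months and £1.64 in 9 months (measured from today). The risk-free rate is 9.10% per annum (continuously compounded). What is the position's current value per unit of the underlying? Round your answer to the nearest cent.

PV(remaining coupons) I = 0.60·e^(−0.0910·3/12) + 1.64·e^(−0.0910·9/12) = 2.1183
Current forward F = (S − I)·e^(rT) = (115.73 − 2.1183)·e^(0.0910·13/12) = 113.6117 × 1.103606 = 125.3826
Value (long) = (F − K)·e^(−rT) = (125.3826 − 125.93) × 0.906120 = -0.4960
Value = -£0.50

-£0.50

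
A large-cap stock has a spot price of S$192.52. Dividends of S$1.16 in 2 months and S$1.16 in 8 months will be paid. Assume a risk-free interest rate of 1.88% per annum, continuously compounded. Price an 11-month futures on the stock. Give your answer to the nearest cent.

PV(dividends) I = 1.16·e^(−0.0188·2/12) + 1.16·e^(−0.0188·8/12)
I = 1.1564 + 1.1456 = 2.3020
F = (S − I)·e^(rT) = (192.52 − 2.3020) · e^(0.0188·11/12)
= 190.2180 · e^0.017233 = 190.2180 × 1.017382 = S$193.52

S$193.52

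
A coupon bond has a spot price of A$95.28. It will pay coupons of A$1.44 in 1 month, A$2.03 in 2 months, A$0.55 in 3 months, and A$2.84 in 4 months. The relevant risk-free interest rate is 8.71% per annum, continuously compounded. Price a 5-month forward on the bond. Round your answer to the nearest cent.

A$91.83

PV(coupons) I = 1.44·e^(−0.0871·1/12) + 2.03·e^(−0.0871·2/12) + 0.55·e^(−0.0871·3/12) + 2.84·e^(−0.0871·4/12)
I = 1.4296 + 2.0007 + 0.5382 + 2.7587 = 6.7272
F = (S − I)·e^(rT) = (95.28 − 6.7272) · e^(0.0871·5/12)
= 88.5528 · e^0.036292 = 88.5528 × 1.036959 = A$91.83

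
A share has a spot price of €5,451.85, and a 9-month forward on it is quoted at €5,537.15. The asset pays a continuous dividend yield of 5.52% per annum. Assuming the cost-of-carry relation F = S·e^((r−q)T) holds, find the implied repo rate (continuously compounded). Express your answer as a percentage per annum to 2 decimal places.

From F = S·e^((r−q)T): (r − q) = ln(F/S)/T
ln(5537.15/5451.85) = ln(1.015646) = 0.015525
(r − q) = 0.015525 / (9/12) = 0.020700
r = ln(F/S)/T + q = 0.020700 + 0.0552 = 0.075900
r = 7.59%

7.59%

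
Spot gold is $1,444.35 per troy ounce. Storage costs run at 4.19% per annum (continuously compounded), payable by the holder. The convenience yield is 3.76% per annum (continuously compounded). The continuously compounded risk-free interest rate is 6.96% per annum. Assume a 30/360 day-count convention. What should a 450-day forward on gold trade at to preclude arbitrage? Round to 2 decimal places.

$1,584.13 per troy ounce

Net carry = r + u − y = 0.0696 + 0.0419 − 0.0376 = 0.0739
F = S·e^((r+u−y)T) = 1444.35 · e^(0.0739 × 450/360) = 1444.35 · e^0.09237500
= 1444.35 × 1.09677604 = $1,584.13 per troy ounce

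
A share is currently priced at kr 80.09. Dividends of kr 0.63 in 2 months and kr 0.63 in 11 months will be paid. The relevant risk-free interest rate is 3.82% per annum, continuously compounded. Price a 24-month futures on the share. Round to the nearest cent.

kr 85.12

PV(dividends) I = 0.63·e^(−0.0382·2/12) + 0.63·e^(−0.0382·11/12)
I = 0.6260 + 0.6083 = 1.2343
F = (S − I)·e^(rT) = (80.09 − 1.2343) · e^(0.0382·24/12)
= 78.8557 · e^0.076400 = 78.8557 × 1.079394 = kr 85.12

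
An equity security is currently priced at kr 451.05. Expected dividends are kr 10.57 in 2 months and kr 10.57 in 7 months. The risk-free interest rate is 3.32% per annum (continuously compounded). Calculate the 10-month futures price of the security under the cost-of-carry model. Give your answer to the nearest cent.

PV(dividends) I = 10.57·e^(−0.0332·2/12) + 10.57·e^(−0.0332·7/12)
I = 10.5117 + 10.3673 = 20.8790
F = (S − I)·e^(rT) = (451.05 − 20.8790) · e^(0.0332·10/12)
= 430.1710 · e^0.027667 = 430.1710 × 1.028053 = kr 442.24

kr 442.24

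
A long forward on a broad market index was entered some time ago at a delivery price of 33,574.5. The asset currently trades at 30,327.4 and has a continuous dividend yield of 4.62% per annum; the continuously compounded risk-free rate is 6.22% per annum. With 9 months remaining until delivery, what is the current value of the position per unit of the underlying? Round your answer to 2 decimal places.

-2749.67

Current fair forward for the remaining 9 months: F = S·e^((r − q)·T), (r − q) = 0.0622 − 0.0462 = 0.0160
F = 30327.4 · e^(0.0160 × 9/12) = 30327.4 × 1.01207229 = 30693.5212
Value of long forward = (F − K)·e^(−rT) = (30693.5212 − 33574.5) · e^(−0.0622·9/12)
= -2880.9788 × 0.95442139 = -2749.67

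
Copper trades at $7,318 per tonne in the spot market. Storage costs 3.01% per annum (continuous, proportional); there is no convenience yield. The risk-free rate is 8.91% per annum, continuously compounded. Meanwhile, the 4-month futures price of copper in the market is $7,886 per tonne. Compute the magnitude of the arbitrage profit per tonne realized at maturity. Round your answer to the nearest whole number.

$271 per tonne

Fair futures: F* = S·e^(carry·T), with carry = (r + u) = 0.0891 + 0.0301 = 0.1192
F* = 7318 · e^(0.1192 × 4/12) = 7318 · e^0.039733 = 7318 × 1.040533 = $7614.6205
Market $7886 > fair $7614.6205: forward overpriced → cash-and-carry (buy spot, short the forward).
At maturity, profit = |F_mkt − F*| = |7886 − 7614.6205| = $271 per tonne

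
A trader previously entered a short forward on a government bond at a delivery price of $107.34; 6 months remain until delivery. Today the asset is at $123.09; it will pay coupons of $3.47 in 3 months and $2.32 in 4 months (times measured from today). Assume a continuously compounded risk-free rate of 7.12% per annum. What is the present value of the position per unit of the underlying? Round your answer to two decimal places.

-$13.83

PV(remaining coupons) I = 3.47·e^(−0.0712·3/12) + 2.32·e^(−0.0712·4/12) = 5.6744
Current forward F = (S − I)·e^(rT) = (123.09 − 5.6744)·e^(0.0712·6/12) = 117.4156 × 1.036241 = 121.6709
Value (long) = (F − K)·e^(−rT) = (121.6709 − 107.34) × 0.965026 = 13.8297
Short position value = −(long value) = -$13.83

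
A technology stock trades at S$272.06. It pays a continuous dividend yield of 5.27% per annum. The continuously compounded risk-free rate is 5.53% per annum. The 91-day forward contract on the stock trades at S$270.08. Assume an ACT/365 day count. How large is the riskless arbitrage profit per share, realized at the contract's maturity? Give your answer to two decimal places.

Fair forward: F* = S·e^(carry·T), with carry = (r − q) = 0.0553 − 0.0527 = 0.0026
F* = 272.06 · e^(0.0026 × 91/365) = 272.06 · e^0.000648 = 272.06 × 1.000648 = S$272.2363
Market S$270.08 < fair S$272.2363: forward underpriced → reverse cash-and-carry (short spot, go long the forward).
At maturity, profit = |F_mkt − F*| = |270.08 − 272.2363| = S$2.16 per share

S$2.16 per share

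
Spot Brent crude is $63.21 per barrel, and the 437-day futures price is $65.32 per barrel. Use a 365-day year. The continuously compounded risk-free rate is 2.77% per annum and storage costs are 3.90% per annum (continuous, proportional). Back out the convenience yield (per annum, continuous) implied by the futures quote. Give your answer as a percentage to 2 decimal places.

F = S·e^((r+u−y)T) ⇒ (r+u−y) = ln(F/S)/T
ln(65.32/63.21) = 0.032836; /T ⇒ 0.027426
y = r + u − ln(F/S)/T = 0.0277 + 0.0390 − 0.027426 = 0.039274
y = 3.93%

3.93%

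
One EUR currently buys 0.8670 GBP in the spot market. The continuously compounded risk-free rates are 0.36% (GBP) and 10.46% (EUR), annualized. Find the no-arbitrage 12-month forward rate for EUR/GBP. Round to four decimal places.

0.7837

F = S·e^((r_GBP − r_EUR)T) = 0.8670 · e^((0.0036 − 0.1046) × 12/12)
= 0.8670 · e^-0.101000 = 0.8670 × 0.903933
F = 0.7837 GBP per EUR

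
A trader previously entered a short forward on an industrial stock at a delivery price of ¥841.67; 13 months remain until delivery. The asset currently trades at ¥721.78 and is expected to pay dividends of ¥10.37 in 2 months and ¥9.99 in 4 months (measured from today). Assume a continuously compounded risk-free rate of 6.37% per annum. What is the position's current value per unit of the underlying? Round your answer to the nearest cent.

PV(remaining dividends) I = 10.37·e^(−0.0637·2/12) + 9.99·e^(−0.0637·4/12) = 20.0406
Current forward F = (S − I)·e^(rT) = (721.78 − 20.0406)·e^(0.0637·13/12) = 701.7394 × 1.071445 = 751.8752
Value (long) = (F − K)·e^(−rT) = (751.8752 − 841.67) × 0.933319 = -83.8072
Short position value = −(long value) = ¥83.81

¥83.81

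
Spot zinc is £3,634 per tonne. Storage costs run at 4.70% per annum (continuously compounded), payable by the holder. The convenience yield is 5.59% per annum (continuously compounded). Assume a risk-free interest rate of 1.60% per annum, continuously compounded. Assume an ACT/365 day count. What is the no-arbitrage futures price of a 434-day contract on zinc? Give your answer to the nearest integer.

Net carry = r + u − y = 0.0160 + 0.0470 − 0.0559 = 0.0071
F = S·e^((r+u−y)T) = 3634 · e^(0.0071 × 434/365) = 3634 · e^0.008442
= 3634 × 1.008478 = £3,665 per tonne

£3,665 per tonne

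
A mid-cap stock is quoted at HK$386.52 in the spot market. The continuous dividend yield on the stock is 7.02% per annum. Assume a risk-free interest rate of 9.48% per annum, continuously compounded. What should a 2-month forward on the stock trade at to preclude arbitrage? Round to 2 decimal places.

F = S·e^((r − q)T) = 386.52 · e^((0.0948 − 0.0702) × 2/12)
= 386.52 · e^0.004100 = 386.52 × 1.004108
F = HK$388.11

HK$388.11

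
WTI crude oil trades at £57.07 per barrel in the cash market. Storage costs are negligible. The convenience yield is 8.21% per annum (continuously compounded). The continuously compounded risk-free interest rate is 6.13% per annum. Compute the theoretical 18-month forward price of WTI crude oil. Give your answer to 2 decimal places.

Net carry = r + u − y = 0.0613 + 0.0000 − 0.0821 = -0.0208
F = S·e^((r+u−y)T) = 57.07 · e^(-0.0208 × 18/12) = 57.07 · e^-0.031200
= 57.07 × 0.969282 = £55.32 per barrel

£55.32 per barrel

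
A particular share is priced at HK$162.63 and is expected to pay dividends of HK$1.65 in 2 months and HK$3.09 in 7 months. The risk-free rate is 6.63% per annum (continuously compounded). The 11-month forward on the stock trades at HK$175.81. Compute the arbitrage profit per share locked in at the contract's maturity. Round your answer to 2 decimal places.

HK$7.88 per share

PV(dividends) I = 1.65·e^(−0.0663·2/12) + 3.09·e^(−0.0663·7/12) = 4.6046
Fair forward F* = (S − I)·e^(rT) = (162.63 − 4.6046)·e^0.060775 = 158.0254 × 1.062660 = 167.9273
Market HK$175.81 > fair 167.9273: forward overpriced → cash-and-carry (borrow at r, buy the stock and collect the dividends, short the forward).
Profit at T = |F_mkt − F*| = |175.81 − 167.9273| = HK$7.88 per share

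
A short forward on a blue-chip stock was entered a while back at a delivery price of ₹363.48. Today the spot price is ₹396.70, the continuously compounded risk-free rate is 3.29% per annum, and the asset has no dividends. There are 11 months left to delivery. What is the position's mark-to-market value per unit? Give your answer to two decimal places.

Current fair forward for the remaining 11 months: F = S·e^(r·T), r = 0.0329
F = 396.70 · e^(0.0329 × 11/12) = 396.70 × 1.030618 = 408.8462
Value of long forward = (F − K)·e^(−rT) = (408.8462 − 363.48) · e^(−0.0329·11/12)
= 45.3662 × 0.970292 = 44.02
Short position value = −(long value) = -₹44.02

-₹44.02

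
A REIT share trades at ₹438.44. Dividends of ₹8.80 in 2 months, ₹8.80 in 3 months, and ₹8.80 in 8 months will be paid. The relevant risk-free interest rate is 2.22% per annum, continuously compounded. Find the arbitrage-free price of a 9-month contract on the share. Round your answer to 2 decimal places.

PV(dividends) I = 8.80·e^(−0.0222·2/12) + 8.80·e^(−0.0222·3/12) + 8.80·e^(−0.0222·8/12)
I = 8.7675 + 8.7513 + 8.6707 = 26.1895
F = (S − I)·e^(rT) = (438.44 − 26.1895) · e^(0.0222·9/12)
= 412.2505 · e^0.016650 = 412.2505 × 1.016789 = ₹419.17

₹419.17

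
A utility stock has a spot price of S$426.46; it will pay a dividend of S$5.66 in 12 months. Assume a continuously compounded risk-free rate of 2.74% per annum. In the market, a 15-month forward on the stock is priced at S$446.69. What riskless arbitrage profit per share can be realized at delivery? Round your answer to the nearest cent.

PV(dividends) I = 5.66·e^(−0.0274·12/12) = 5.5070
Fair forward F* = (S − I)·e^(rT) = (426.46 − 5.5070)·e^0.034250 = 420.9530 × 1.034843 = 435.6203
Market S$446.69 > fair 435.6203: forward overpriced → cash-and-carry (borrow at r, buy the stock and collect the dividends, short the forward).
Profit at T = |F_mkt − F*| = |446.69 − 435.6203| = S$11.07 per share

S$11.07 per share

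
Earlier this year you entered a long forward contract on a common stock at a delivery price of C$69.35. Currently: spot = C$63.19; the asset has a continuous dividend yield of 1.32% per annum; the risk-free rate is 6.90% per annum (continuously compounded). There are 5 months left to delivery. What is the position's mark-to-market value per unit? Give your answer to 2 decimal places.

-C$4.54

Current fair forward for the remaining 5 months: F = S·e^((r − q)·T), (r − q) = 0.0690 − 0.0132 = 0.0558
F = 63.19 · e^(0.0558 × 5/12) = 63.19 × 1.023522 = 64.6764
Value of long forward = (F − K)·e^(−rT) = (64.6764 − 69.35) · e^(−0.0690·5/12)
= -4.6736 × 0.971659 = -4.54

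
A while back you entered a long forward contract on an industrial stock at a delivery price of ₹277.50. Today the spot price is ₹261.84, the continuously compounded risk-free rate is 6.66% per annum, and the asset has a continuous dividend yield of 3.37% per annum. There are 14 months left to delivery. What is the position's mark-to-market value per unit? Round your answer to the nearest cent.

-₹5.01

Current fair forward for the remaining 14 months: F = S·e^((r − q)·T), (r − q) = 0.0666 − 0.0337 = 0.0329
F = 261.84 · e^(0.0329 × 14/12) = 261.84 × 1.039129 = 272.0855
Value of long forward = (F − K)·e^(−rT) = (272.0855 − 277.50) · e^(−0.0666·14/12)
= -5.4145 × 0.925242 = -5.01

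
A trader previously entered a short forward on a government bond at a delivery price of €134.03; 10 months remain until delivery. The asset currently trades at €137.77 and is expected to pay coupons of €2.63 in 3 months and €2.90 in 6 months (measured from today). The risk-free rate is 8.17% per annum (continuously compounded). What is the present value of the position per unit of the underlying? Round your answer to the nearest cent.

PV(remaining coupons) I = 2.63·e^(−0.0817·3/12) + 2.90·e^(−0.0817·6/12) = 5.3607
Current forward F = (S − I)·e^(rT) = (137.77 − 5.3607)·e^(0.0817·10/12) = 132.4093 × 1.070455 = 141.7382
Value (long) = (F − K)·e^(−rT) = (141.7382 − 134.03) × 0.934183 = 7.2009
Short position value = −(long value) = -€7.20

-€7.20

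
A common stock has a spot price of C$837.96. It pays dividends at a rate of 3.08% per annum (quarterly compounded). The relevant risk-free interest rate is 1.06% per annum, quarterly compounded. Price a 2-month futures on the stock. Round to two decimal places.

F = S · (1+r/4)^(4T) / (1+q/4)^(4T)
= 837.96 × 1.001766 / 1.005127 = 837.96 × 0.996656
F = C$835.16

C$835.16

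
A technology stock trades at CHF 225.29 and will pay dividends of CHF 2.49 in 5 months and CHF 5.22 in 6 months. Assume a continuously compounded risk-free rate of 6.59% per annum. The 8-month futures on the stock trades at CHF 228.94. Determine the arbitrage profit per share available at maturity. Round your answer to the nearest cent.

CHF 1.34 per share

PV(dividends) I = 2.49·e^(−0.0659·5/12) + 5.22·e^(−0.0659·6/12) = 7.4734
Fair futures F* = (S − I)·e^(rT) = (225.29 − 7.4734)·e^0.043933 = 217.8166 × 1.044912 = 227.5992
Market CHF 228.94 > fair 227.5992: forward overpriced → cash-and-carry (borrow at r, buy the stock and collect the dividends, short the forward).
Profit at T = |F_mkt − F*| = |228.94 − 227.5992| = CHF 1.34 per share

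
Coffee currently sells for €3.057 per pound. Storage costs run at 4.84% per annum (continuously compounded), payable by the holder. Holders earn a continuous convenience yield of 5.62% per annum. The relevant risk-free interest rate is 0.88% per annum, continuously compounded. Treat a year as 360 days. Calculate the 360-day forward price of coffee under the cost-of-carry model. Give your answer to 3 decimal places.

€3.060 per pound

Net carry = r + u − y = 0.0088 + 0.0484 − 0.0562 = 0.0010
F = S·e^((r+u−y)T) = 3.057 · e^(0.0010 × 360/360) = 3.057 · e^0.001000
= 3.057 × 1.001001 = €3.060 per pound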